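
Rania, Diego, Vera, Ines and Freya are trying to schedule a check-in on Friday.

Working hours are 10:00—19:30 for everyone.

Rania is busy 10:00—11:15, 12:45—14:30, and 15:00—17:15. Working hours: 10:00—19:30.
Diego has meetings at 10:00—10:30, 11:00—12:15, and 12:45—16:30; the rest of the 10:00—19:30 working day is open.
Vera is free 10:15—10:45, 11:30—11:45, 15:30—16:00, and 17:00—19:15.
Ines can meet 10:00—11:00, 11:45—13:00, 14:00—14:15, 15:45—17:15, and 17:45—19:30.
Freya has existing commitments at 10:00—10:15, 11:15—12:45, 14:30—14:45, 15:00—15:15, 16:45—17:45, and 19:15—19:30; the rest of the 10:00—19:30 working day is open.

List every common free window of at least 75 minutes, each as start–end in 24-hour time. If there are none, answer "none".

Rania free within 10:00–19:30: 11:15–12:45, 14:30–15:00, 17:15–19:30.
Diego free within 10:00–19:30: 10:30–11:00, 12:15–12:45, 16:30–19:30.
Freya free within 10:00–19:30: 10:15–11:15, 12:45–14:30, 14:45–15:00, 15:15–16:45, 17:45–19:15.
Rania ∩ Diego: 12:15–12:45, 17:15–19:30.
Rania ∩ Diego ∩ Vera: 17:15–19:15.
Rania ∩ Diego ∩ Vera ∩ Ines: 17:45–19:15.
Rania ∩ Diego ∩ Vera ∩ Ines ∩ Freya: 17:45–19:15.
Windows ≥ 75 min: 17:45–19:15.

17:45–19:15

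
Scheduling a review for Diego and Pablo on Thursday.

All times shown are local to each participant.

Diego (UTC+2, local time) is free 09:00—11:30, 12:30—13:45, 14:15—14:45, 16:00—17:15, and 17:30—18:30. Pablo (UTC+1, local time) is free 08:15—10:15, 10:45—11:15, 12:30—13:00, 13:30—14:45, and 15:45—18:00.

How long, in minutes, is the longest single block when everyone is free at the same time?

Diego → UTC: 07:00–09:30, 10:30–11:45, 12:15–12:45, 14:00–15:15, 15:30–16:30.
Pablo → UTC: 07:15–09:15, 09:45–10:15, 11:30–12:00, 12:30–13:45, 14:45–17:00.
Diego ∩ Pablo: 07:15–09:15, 11:30–11:45, 12:30–12:45, 14:45–15:15, 15:30–16:30.
Common window lengths: 120, 15, 15, 30, 60 min; longest is 120.

120 minutes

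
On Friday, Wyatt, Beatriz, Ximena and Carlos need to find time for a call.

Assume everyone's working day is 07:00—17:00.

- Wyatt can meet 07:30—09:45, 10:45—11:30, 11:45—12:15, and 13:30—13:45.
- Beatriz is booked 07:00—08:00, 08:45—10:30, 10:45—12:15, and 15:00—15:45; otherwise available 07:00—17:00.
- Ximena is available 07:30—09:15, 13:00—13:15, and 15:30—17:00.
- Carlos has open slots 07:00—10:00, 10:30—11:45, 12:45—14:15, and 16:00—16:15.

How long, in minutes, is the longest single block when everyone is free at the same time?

45 minutes

Beatriz free within 07:00–17:00: 08:00–08:45, 10:30–10:45, 12:15–15:00, 15:45–17:00.
Wyatt ∩ Beatriz: 08:00–08:45, 13:30–13:45.
Wyatt ∩ Beatriz ∩ Ximena: 08:00–08:45.
Wyatt ∩ Beatriz ∩ Ximena ∩ Carlos: 08:00–08:45.
Single common window of 45 minutes.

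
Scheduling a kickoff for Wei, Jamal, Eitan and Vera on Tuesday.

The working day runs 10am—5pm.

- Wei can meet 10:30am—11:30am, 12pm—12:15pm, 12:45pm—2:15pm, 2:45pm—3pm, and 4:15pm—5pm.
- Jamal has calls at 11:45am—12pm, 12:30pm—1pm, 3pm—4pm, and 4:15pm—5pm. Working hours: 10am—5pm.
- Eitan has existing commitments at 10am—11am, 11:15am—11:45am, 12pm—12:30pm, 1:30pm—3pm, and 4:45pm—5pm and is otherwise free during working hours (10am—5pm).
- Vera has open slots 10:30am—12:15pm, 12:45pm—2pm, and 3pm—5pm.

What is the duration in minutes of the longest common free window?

Jamal free within 10:00–17:00: 10:00–11:45, 12:00–12:30, 13:00–15:00, 16:00–16:15.
Eitan free within 10:00–17:00: 11:00–11:15, 11:45–12:00, 12:30–13:30, 15:00–16:45.
Wei ∩ Jamal: 10:30–11:30, 12:00–12:15, 13:00–14:15, 14:45–15:00.
Wei ∩ Jamal ∩ Eitan: 11:00–11:15, 13:00–13:30.
Wei ∩ Jamal ∩ Eitan ∩ Vera: 11:00–11:15, 13:00–13:30.
Common window lengths: 15, 30 min; longest is 30.

30 minutes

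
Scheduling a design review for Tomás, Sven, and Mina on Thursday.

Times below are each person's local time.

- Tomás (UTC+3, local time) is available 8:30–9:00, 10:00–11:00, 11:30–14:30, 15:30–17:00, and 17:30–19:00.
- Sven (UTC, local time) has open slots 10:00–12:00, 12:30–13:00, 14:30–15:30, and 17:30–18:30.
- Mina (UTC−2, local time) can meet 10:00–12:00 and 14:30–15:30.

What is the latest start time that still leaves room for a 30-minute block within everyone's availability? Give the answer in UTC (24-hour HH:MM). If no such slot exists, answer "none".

12:30

Tomás → UTC: 05:30–06:00, 07:00–08:00, 08:30–11:30, 12:30–14:00, 14:30–16:00.
Sven → UTC: 10:00–12:00, 12:30–13:00, 14:30–15:30, 17:30–18:30.
Mina → UTC: 12:00–14:00, 16:30–17:30.
Tomás ∩ Sven: 10:00–11:30, 12:30–13:00, 14:30–15:30.
Tomás ∩ Sven ∩ Mina: 12:30–13:00.
Windows ≥ 30 min: 12:30–13:00.
Latest start in the last window 12:30–13:00 is 13:00 − 30 min = 12:30.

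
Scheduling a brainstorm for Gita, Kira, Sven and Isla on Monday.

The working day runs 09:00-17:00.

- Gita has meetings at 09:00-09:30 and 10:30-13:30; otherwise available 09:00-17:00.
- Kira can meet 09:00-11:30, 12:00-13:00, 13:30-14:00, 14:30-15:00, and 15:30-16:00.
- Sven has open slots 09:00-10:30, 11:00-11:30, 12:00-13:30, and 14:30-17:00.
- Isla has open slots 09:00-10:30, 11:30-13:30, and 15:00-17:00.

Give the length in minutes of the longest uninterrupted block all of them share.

Gita free within 09:00–17:00: 09:30–10:30, 13:30–17:00.
Gita ∩ Kira: 09:30–10:30, 13:30–14:00, 14:30–15:00, 15:30–16:00.
Gita ∩ Kira ∩ Sven: 09:30–10:30, 14:30–15:00, 15:30–16:00.
Gita ∩ Kira ∩ Sven ∩ Isla: 09:30–10:30, 15:30–16:00.
Common window lengths: 60, 30 min; longest is 60.

60 minutes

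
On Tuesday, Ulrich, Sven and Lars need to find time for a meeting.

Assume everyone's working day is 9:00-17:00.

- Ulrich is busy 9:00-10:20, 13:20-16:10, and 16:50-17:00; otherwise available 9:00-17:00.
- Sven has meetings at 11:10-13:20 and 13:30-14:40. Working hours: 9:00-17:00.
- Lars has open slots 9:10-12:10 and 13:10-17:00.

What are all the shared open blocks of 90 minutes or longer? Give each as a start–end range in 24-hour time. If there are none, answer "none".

none

Ulrich free within 09:00–17:00: 10:20–13:20, 16:10–16:50.
Sven free within 09:00–17:00: 09:00–11:10, 13:20–13:30, 14:40–17:00.
Ulrich ∩ Sven: 10:20–11:10, 16:10–16:50.
Ulrich ∩ Sven ∩ Lars: 10:20–11:10, 16:10–16:50.
Windows ≥ 90 min: (none).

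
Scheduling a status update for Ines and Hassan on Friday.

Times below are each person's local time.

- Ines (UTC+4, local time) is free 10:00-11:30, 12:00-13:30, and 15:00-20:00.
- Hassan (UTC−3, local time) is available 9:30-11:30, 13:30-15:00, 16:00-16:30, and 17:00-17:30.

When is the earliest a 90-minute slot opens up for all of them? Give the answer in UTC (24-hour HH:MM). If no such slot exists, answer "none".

12:30

Ines → UTC: 06:00–07:30, 08:00–09:30, 11:00–16:00.
Hassan → UTC: 12:30–14:30, 16:30–18:00, 19:00–19:30, 20:00–20:30.
Ines ∩ Hassan: 12:30–14:30.
Windows ≥ 90 min: 12:30–14:30.
Earliest such window starts at 12:30.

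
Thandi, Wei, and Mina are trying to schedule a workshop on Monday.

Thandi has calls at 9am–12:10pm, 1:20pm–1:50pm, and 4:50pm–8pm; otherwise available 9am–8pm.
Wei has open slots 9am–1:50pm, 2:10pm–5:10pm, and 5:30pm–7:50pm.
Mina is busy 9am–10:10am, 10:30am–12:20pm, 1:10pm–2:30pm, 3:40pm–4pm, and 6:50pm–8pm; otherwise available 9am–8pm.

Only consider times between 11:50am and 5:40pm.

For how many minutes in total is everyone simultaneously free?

170 minutes

Thandi free within 09:00–20:00: 12:10–13:20, 13:50–16:50.
Mina free within 09:00–20:00: 10:10–10:30, 12:20–13:10, 14:30–15:40, 16:00–18:50.
Thandi ∩ Wei: 12:10–13:20, 14:10–16:50.
Thandi ∩ Wei ∩ Mina: 12:20–13:10, 14:30–15:40, 16:00–16:50.
Restricted to 11:50–17:40: 12:20–13:10, 14:30–15:40, 16:00–16:50.
Total common minutes: 50 + 70 + 50 = 170.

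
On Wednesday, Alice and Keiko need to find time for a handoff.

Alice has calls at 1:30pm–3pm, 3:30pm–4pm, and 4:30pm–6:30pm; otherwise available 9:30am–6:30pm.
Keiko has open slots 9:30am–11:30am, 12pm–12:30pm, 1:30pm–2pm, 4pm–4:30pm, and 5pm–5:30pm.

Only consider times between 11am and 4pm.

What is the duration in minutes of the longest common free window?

Alice free within 09:30–18:30: 09:30–13:30, 15:00–15:30, 16:00–16:30.
Alice ∩ Keiko: 09:30–11:30, 12:00–12:30, 16:00–16:30.
Restricted to 11:00–16:00: 11:00–11:30, 12:00–12:30.
Common window lengths: 30, 30 min; longest is 30.

30 minutes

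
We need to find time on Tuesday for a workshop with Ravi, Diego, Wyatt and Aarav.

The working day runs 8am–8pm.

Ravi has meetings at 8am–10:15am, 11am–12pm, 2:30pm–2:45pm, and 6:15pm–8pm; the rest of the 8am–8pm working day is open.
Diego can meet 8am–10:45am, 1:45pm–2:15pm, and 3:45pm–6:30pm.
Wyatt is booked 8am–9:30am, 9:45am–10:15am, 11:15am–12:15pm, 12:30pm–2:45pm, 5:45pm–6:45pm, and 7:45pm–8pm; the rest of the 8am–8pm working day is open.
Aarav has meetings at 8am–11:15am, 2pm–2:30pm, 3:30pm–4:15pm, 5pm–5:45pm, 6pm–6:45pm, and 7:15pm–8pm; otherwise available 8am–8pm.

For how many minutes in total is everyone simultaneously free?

Ravi free within 08:00–20:00: 10:15–11:00, 12:00–14:30, 14:45–18:15.
Wyatt free within 08:00–20:00: 09:30–09:45, 10:15–11:15, 12:15–12:30, 14:45–17:45, 18:45–19:45.
Aarav free within 08:00–20:00: 11:15–14:00, 14:30–15:30, 16:15–17:00, 17:45–18:00, 18:45–19:15.
Ravi ∩ Diego: 10:15–10:45, 13:45–14:15, 15:45–18:15.
Ravi ∩ Diego ∩ Wyatt: 10:15–10:45, 15:45–17:45.
Ravi ∩ Diego ∩ Wyatt ∩ Aarav: 16:15–17:00.
Total common minutes: 45.

45 minutes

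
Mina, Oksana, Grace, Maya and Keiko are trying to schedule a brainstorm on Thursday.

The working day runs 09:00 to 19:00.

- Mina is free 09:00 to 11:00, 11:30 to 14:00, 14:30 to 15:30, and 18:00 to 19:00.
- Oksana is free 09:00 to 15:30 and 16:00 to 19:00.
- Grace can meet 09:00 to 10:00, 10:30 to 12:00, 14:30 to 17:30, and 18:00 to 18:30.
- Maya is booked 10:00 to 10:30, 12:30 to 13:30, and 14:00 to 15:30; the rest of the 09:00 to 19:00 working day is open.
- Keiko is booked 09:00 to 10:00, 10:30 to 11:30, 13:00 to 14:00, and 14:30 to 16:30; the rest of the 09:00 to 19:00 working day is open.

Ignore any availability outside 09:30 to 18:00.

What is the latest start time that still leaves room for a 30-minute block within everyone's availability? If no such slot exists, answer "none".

Maya free within 09:00–19:00: 09:00–10:00, 10:30–12:30, 13:30–14:00, 15:30–19:00.
Keiko free within 09:00–19:00: 10:00–10:30, 11:30–13:00, 14:00–14:30, 16:30–19:00.
Mina ∩ Oksana: 09:00–11:00, 11:30–14:00, 14:30–15:30, 18:00–19:00.
Mina ∩ Oksana ∩ Grace: 09:00–10:00, 10:30–11:00, 11:30–12:00, 14:30–15:30, 18:00–18:30.
Mina ∩ Oksana ∩ Grace ∩ Maya: 09:00–10:00, 10:30–11:00, 11:30–12:00, 18:00–18:30.
Mina ∩ Oksana ∩ Grace ∩ Maya ∩ Keiko: 11:30–12:00, 18:00–18:30.
Restricted to 09:30–18:00: 11:30–12:00.
Windows ≥ 30 min: 11:30–12:00.
Latest start in the last window 11:30–12:00 is 12:00 − 30 min = 11:30.

11:30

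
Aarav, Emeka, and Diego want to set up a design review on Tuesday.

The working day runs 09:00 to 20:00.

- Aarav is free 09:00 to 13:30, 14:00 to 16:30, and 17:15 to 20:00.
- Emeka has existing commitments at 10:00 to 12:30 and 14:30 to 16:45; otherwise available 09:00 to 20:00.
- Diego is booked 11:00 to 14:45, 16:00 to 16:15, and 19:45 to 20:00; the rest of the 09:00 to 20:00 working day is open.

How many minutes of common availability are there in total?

Emeka free within 09:00–20:00: 09:00–10:00, 12:30–14:30, 16:45–20:00.
Diego free within 09:00–20:00: 09:00–11:00, 14:45–16:00, 16:15–19:45.
Aarav ∩ Emeka: 09:00–10:00, 12:30–13:30, 14:00–14:30, 17:15–20:00.
Aarav ∩ Emeka ∩ Diego: 09:00–10:00, 17:15–19:45.
Total common minutes: 60 + 150 = 210.

210 minutes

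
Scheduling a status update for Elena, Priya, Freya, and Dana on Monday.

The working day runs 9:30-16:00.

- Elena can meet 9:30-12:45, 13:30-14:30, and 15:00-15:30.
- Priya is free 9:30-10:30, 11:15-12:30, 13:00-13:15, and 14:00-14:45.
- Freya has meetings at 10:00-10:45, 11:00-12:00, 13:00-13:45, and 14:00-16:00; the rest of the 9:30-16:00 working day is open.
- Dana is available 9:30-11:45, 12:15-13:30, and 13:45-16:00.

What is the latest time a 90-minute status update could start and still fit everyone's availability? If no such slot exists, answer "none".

Freya free within 09:30–16:00: 09:30–10:00, 10:45–11:00, 12:00–13:00, 13:45–14:00.
Elena ∩ Priya: 09:30–10:30, 11:15–12:30, 14:00–14:30.
Elena ∩ Priya ∩ Freya: 09:30–10:00, 12:00–12:30.
Elena ∩ Priya ∩ Freya ∩ Dana: 09:30–10:00, 12:15–12:30.
Windows ≥ 90 min: (none).

none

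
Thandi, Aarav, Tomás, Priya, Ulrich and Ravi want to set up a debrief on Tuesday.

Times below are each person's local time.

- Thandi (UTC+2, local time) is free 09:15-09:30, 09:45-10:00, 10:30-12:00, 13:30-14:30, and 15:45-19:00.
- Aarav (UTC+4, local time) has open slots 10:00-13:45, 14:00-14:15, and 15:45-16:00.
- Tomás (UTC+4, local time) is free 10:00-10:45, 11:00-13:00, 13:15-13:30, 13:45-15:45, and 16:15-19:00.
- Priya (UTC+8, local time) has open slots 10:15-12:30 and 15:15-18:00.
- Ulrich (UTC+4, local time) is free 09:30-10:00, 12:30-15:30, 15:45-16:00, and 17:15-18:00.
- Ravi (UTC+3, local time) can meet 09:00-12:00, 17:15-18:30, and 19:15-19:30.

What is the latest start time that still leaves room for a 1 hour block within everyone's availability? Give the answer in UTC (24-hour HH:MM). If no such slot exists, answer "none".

Thandi → UTC: 07:15–07:30, 07:45–08:00, 08:30–10:00, 11:30–12:30, 13:45–17:00.
Aarav → UTC: 06:00–09:45, 10:00–10:15, 11:45–12:00.
Tomás → UTC: 06:00–06:45, 07:00–09:00, 09:15–09:30, 09:45–11:45, 12:15–15:00.
Priya → UTC: 02:15–04:30, 07:15–10:00.
Ulrich → UTC: 05:30–06:00, 08:30–11:30, 11:45–12:00, 13:15–14:00.
Ravi → UTC: 06:00–09:00, 14:15–15:30, 16:15–16:30.
Thandi ∩ Aarav: 07:15–07:30, 07:45–08:00, 08:30–09:45, 11:45–12:00.
Thandi ∩ Aarav ∩ Tomás: 07:15–07:30, 07:45–08:00, 08:30–09:00, 09:15–09:30.
Thandi ∩ Aarav ∩ Tomás ∩ Priya: 07:15–07:30, 07:45–08:00, 08:30–09:00, 09:15–09:30.
Thandi ∩ Aarav ∩ Tomás ∩ Priya ∩ Ulrich: 08:30–09:00, 09:15–09:30.
Thandi ∩ Aarav ∩ Tomás ∩ Priya ∩ Ulrich ∩ Ravi: 08:30–09:00.
Windows ≥ 60 min: (none).

none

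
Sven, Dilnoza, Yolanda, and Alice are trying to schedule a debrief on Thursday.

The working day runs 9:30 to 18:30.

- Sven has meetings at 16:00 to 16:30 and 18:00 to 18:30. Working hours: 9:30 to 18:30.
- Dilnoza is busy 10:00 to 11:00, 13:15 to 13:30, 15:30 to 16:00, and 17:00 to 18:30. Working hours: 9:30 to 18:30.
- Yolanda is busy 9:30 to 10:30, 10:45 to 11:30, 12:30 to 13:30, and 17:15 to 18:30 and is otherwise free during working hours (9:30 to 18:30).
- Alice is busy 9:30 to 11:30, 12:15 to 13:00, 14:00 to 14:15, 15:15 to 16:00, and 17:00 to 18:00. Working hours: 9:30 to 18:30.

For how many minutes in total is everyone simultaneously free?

Sven free within 09:30–18:30: 09:30–16:00, 16:30–18:00.
Dilnoza free within 09:30–18:30: 09:30–10:00, 11:00–13:15, 13:30–15:30, 16:00–17:00.
Yolanda free within 09:30–18:30: 10:30–10:45, 11:30–12:30, 13:30–17:15.
Alice free within 09:30–18:30: 11:30–12:15, 13:00–14:00, 14:15–15:15, 16:00–17:00, 18:00–18:30.
Sven ∩ Dilnoza: 09:30–10:00, 11:00–13:15, 13:30–15:30, 16:30–17:00.
Sven ∩ Dilnoza ∩ Yolanda: 11:30–12:30, 13:30–15:30, 16:30–17:00.
Sven ∩ Dilnoza ∩ Yolanda ∩ Alice: 11:30–12:15, 13:30–14:00, 14:15–15:15, 16:30–17:00.
Total common minutes: 45 + 30 + 60 + 30 = 165.

165 minutes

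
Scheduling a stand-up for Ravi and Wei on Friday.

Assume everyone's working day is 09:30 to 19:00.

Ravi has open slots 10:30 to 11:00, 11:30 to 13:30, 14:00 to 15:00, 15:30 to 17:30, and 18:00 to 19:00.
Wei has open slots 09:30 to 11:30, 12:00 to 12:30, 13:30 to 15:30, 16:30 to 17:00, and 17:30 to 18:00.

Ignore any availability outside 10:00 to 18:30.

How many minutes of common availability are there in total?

150 minutes

Ravi ∩ Wei: 10:30–11:00, 12:00–12:30, 14:00–15:00, 16:30–17:00.
Restricted to 10:00–18:30: 10:30–11:00, 12:00–12:30, 14:00–15:00, 16:30–17:00.
Total common minutes: 30 + 30 + 60 + 30 = 150.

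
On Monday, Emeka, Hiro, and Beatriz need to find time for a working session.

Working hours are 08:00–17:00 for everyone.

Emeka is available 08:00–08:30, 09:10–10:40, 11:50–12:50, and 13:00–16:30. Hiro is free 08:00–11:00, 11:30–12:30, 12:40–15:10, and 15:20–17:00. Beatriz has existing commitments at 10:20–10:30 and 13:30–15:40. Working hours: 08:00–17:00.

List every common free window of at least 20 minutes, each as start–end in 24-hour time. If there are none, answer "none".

Beatriz free within 08:00–17:00: 08:00–10:20, 10:30–13:30, 15:40–17:00.
Emeka ∩ Hiro: 08:00–08:30, 09:10–10:40, 11:50–12:30, 12:40–12:50, 13:00–15:10, 15:20–16:30.
Emeka ∩ Hiro ∩ Beatriz: 08:00–08:30, 09:10–10:20, 10:30–10:40, 11:50–12:30, 12:40–12:50, 13:00–13:30, 15:40–16:30.
Windows ≥ 20 min: 08:00–08:30, 09:10–10:20, 11:50–12:30, 13:00–13:30, 15:40–16:30.

08:00–08:30, 09:10–10:20, 11:50–12:30, 13:00–13:30, 15:40–16:30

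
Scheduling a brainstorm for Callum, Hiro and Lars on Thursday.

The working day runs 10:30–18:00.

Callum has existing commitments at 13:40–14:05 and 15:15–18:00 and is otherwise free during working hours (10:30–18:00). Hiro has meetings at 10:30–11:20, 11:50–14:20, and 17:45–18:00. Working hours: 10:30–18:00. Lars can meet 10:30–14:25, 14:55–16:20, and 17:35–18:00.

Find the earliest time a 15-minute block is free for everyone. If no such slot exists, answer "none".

Callum free within 10:30–18:00: 10:30–13:40, 14:05–15:15.
Hiro free within 10:30–18:00: 11:20–11:50, 14:20–17:45.
Callum ∩ Hiro: 11:20–11:50, 14:20–15:15.
Callum ∩ Hiro ∩ Lars: 11:20–11:50, 14:20–14:25, 14:55–15:15.
Windows ≥ 15 min: 11:20–11:50, 14:55–15:15.
Earliest such window starts at 11:20.

11:20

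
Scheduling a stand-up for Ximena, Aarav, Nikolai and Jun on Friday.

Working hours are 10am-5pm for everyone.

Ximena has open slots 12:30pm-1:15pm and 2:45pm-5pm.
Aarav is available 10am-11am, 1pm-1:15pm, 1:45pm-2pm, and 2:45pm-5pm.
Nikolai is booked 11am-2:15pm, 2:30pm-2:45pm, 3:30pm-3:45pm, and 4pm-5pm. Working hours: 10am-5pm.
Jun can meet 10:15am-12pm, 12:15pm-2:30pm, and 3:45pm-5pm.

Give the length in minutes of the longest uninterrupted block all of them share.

Nikolai free within 10:00–17:00: 10:00–11:00, 14:15–14:30, 14:45–15:30, 15:45–16:00.
Ximena ∩ Aarav: 13:00–13:15, 14:45–17:00.
Ximena ∩ Aarav ∩ Nikolai: 14:45–15:30, 15:45–16:00.
Ximena ∩ Aarav ∩ Nikolai ∩ Jun: 15:45–16:00.
Single common window of 15 minutes.

15 minutes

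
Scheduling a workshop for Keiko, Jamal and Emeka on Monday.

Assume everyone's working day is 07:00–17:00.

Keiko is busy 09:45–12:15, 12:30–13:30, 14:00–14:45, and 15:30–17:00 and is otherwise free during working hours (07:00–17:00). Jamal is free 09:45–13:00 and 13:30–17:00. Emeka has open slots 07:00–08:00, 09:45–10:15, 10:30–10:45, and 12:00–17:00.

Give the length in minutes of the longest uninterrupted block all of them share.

45 minutes

Keiko free within 07:00–17:00: 07:00–09:45, 12:15–12:30, 13:30–14:00, 14:45–15:30.
Keiko ∩ Jamal: 12:15–12:30, 13:30–14:00, 14:45–15:30.
Keiko ∩ Jamal ∩ Emeka: 12:15–12:30, 13:30–14:00, 14:45–15:30.
Common window lengths: 15, 30, 45 min; longest is 45.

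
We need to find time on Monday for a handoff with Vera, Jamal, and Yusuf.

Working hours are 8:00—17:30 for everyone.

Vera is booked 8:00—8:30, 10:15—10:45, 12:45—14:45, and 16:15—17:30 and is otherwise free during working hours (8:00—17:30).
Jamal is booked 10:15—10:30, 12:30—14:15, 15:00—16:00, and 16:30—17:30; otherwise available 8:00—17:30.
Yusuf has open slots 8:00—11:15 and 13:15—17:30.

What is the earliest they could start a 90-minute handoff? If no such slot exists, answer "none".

08:30

Vera free within 08:00–17:30: 08:30–10:15, 10:45–12:45, 14:45–16:15.
Jamal free within 08:00–17:30: 08:00–10:15, 10:30–12:30, 14:15–15:00, 16:00–16:30.
Vera ∩ Jamal: 08:30–10:15, 10:45–12:30, 14:45–15:00, 16:00–16:15.
Vera ∩ Jamal ∩ Yusuf: 08:30–10:15, 10:45–11:15, 14:45–15:00, 16:00–16:15.
Windows ≥ 90 min: 08:30–10:15.
Earliest such window starts at 08:30.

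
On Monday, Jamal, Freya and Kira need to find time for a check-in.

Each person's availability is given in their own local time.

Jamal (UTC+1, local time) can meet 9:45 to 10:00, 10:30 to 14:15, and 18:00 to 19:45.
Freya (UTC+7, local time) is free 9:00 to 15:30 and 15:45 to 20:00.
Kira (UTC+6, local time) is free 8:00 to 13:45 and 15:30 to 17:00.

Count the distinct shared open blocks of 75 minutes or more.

1

Jamal → UTC: 08:45–09:00, 09:30–13:15, 17:00–18:45.
Freya → UTC: 02:00–08:30, 08:45–13:00.
Kira → UTC: 02:00–07:45, 09:30–11:00.
Jamal ∩ Freya: 08:45–09:00, 09:30–13:00.
Jamal ∩ Freya ∩ Kira: 09:30–11:00.
Windows ≥ 75 min: 09:30–11:00.
That's 1 window.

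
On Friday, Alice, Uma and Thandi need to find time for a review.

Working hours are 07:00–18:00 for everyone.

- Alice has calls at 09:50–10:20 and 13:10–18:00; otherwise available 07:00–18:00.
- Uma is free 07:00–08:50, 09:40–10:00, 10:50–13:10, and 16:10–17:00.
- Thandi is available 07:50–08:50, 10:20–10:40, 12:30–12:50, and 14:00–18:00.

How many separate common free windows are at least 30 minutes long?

1

Alice free within 07:00–18:00: 07:00–09:50, 10:20–13:10.
Alice ∩ Uma: 07:00–08:50, 09:40–09:50, 10:50–13:10.
Alice ∩ Uma ∩ Thandi: 07:50–08:50, 12:30–12:50.
Windows ≥ 30 min: 07:50–08:50.
That's 1 window.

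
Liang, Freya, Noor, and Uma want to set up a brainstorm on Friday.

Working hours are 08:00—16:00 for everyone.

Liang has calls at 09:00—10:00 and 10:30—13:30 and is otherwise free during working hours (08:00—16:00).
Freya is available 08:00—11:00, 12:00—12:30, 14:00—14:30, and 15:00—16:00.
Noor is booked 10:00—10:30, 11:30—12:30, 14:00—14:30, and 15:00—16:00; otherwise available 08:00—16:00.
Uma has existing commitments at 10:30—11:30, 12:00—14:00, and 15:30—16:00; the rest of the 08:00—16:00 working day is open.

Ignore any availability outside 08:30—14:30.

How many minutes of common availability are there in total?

30 minutes

Liang free within 08:00–16:00: 08:00–09:00, 10:00–10:30, 13:30–16:00.
Noor free within 08:00–16:00: 08:00–10:00, 10:30–11:30, 12:30–14:00, 14:30–15:00.
Uma free within 08:00–16:00: 08:00–10:30, 11:30–12:00, 14:00–15:30.
Liang ∩ Freya: 08:00–09:00, 10:00–10:30, 14:00–14:30, 15:00–16:00.
Liang ∩ Freya ∩ Noor: 08:00–09:00.
Liang ∩ Freya ∩ Noor ∩ Uma: 08:00–09:00.
Restricted to 08:30–14:30: 08:30–09:00.
Total common minutes: 30.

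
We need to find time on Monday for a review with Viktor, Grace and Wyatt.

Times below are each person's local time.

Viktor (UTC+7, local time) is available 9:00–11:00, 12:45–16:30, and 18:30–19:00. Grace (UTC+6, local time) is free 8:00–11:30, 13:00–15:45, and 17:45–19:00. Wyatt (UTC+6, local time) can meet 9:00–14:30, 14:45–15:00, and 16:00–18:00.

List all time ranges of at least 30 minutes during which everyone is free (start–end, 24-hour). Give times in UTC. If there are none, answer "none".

Viktor → UTC: 02:00–04:00, 05:45–09:30, 11:30–12:00.
Grace → UTC: 02:00–05:30, 07:00–09:45, 11:45–13:00.
Wyatt → UTC: 03:00–08:30, 08:45–09:00, 10:00–12:00.
Viktor ∩ Grace: 02:00–04:00, 07:00–09:30, 11:45–12:00.
Viktor ∩ Grace ∩ Wyatt: 03:00–04:00, 07:00–08:30, 08:45–09:00, 11:45–12:00.
Windows ≥ 30 min: 03:00–04:00, 07:00–08:30.

03:00–04:00, 07:00–08:30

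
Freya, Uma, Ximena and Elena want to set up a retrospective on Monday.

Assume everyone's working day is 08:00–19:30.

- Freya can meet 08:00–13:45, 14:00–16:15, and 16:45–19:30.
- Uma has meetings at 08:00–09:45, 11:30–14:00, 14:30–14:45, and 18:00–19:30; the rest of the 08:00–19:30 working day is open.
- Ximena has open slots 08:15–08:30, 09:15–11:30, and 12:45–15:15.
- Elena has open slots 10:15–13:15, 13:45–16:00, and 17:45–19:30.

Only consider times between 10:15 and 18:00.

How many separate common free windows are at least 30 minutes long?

Uma free within 08:00–19:30: 09:45–11:30, 14:00–14:30, 14:45–18:00.
Freya ∩ Uma: 09:45–11:30, 14:00–14:30, 14:45–16:15, 16:45–18:00.
Freya ∩ Uma ∩ Ximena: 09:45–11:30, 14:00–14:30, 14:45–15:15.
Freya ∩ Uma ∩ Ximena ∩ Elena: 10:15–11:30, 14:00–14:30, 14:45–15:15.
Restricted to 10:15–18:00: 10:15–11:30, 14:00–14:30, 14:45–15:15.
Windows ≥ 30 min: 10:15–11:30, 14:00–14:30, 14:45–15:15.
That's 3 windows.

3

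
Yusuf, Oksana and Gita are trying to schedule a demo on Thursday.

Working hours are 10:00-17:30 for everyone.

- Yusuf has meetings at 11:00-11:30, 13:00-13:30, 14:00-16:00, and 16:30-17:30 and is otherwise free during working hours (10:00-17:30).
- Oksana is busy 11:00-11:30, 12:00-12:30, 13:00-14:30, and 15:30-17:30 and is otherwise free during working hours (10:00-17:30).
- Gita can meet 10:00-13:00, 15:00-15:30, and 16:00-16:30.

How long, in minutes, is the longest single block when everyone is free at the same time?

Yusuf free within 10:00–17:30: 10:00–11:00, 11:30–13:00, 13:30–14:00, 16:00–16:30.
Oksana free within 10:00–17:30: 10:00–11:00, 11:30–12:00, 12:30–13:00, 14:30–15:30.
Yusuf ∩ Oksana: 10:00–11:00, 11:30–12:00, 12:30–13:00.
Yusuf ∩ Oksana ∩ Gita: 10:00–11:00, 11:30–12:00, 12:30–13:00.
Common window lengths: 60, 30, 30 min; longest is 60.

60 minutes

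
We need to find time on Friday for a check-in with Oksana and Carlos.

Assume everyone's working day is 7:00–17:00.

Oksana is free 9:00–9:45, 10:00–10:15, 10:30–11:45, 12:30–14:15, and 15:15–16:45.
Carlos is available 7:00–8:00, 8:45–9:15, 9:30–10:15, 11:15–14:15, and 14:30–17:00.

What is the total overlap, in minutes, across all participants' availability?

270 minutes

Oksana ∩ Carlos: 09:00–09:15, 09:30–09:45, 10:00–10:15, 11:15–11:45, 12:30–14:15, 15:15–16:45.
Total common minutes: 15 + 15 + 15 + 30 + 105 + 90 = 270.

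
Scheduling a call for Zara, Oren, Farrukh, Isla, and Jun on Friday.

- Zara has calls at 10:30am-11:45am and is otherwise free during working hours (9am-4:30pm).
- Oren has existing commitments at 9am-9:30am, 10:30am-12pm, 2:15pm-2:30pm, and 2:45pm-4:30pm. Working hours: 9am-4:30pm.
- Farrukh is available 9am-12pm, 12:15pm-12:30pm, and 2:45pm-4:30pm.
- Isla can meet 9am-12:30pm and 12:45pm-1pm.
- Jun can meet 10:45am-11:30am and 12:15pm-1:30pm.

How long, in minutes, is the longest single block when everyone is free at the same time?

Zara free within 09:00–16:30: 09:00–10:30, 11:45–16:30.
Oren free within 09:00–16:30: 09:30–10:30, 12:00–14:15, 14:30–14:45.
Zara ∩ Oren: 09:30–10:30, 12:00–14:15, 14:30–14:45.
Zara ∩ Oren ∩ Farrukh: 09:30–10:30, 12:15–12:30.
Zara ∩ Oren ∩ Farrukh ∩ Isla: 09:30–10:30, 12:15–12:30.
Zara ∩ Oren ∩ Farrukh ∩ Isla ∩ Jun: 12:15–12:30.
Single common window of 15 minutes.

15 minutes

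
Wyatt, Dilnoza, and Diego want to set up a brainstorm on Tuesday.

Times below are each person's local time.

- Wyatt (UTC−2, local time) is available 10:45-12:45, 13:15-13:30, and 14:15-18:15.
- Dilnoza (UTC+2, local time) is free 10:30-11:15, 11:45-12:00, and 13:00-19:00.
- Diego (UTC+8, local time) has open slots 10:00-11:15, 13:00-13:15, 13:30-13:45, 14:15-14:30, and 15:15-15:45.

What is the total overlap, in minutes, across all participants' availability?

0 minutes

Wyatt → UTC: 12:45–14:45, 15:15–15:30, 16:15–20:15.
Dilnoza → UTC: 08:30–09:15, 09:45–10:00, 11:00–17:00.
Diego → UTC: 02:00–03:15, 05:00–05:15, 05:30–05:45, 06:15–06:30, 07:15–07:45.
Wyatt ∩ Dilnoza: 12:45–14:45, 15:15–15:30, 16:15–17:00.
Wyatt ∩ Dilnoza ∩ Diego: (none).
Total common minutes: 0.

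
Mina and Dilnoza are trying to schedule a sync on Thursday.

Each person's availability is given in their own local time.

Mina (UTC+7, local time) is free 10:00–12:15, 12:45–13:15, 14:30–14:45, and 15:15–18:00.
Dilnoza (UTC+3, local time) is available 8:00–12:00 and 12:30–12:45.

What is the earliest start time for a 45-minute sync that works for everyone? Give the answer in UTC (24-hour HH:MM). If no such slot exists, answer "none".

08:15

Mina → UTC: 03:00–05:15, 05:45–06:15, 07:30–07:45, 08:15–11:00.
Dilnoza → UTC: 05:00–09:00, 09:30–09:45.
Mina ∩ Dilnoza: 05:00–05:15, 05:45–06:15, 07:30–07:45, 08:15–09:00, 09:30–09:45.
Windows ≥ 45 min: 08:15–09:00.
Earliest such window starts at 08:15.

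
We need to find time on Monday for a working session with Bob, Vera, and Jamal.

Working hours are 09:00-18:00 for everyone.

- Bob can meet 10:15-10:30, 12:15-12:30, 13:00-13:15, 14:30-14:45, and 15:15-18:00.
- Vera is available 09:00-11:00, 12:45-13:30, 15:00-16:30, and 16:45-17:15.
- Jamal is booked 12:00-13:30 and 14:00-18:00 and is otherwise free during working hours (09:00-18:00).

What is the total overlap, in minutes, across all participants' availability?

15 minutes

Jamal free within 09:00–18:00: 09:00–12:00, 13:30–14:00.
Bob ∩ Vera: 10:15–10:30, 13:00–13:15, 15:15–16:30, 16:45–17:15.
Bob ∩ Vera ∩ Jamal: 10:15–10:30.
Total common minutes: 15.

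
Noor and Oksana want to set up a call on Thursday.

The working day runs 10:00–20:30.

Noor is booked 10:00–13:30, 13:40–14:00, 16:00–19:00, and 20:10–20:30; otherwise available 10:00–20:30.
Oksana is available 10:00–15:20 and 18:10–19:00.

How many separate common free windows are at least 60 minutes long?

Noor free within 10:00–20:30: 13:30–13:40, 14:00–16:00, 19:00–20:10.
Noor ∩ Oksana: 13:30–13:40, 14:00–15:20.
Windows ≥ 60 min: 14:00–15:20.
That's 1 window.

1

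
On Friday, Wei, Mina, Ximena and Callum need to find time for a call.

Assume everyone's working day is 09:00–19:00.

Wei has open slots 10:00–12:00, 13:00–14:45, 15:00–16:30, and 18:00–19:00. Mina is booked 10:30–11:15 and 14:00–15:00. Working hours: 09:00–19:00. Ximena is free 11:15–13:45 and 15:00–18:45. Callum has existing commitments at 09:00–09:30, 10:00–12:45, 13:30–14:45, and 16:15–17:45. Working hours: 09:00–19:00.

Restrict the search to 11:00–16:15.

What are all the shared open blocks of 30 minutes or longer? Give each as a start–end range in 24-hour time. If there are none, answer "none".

13:00–13:30, 15:00–16:15

Mina free within 09:00–19:00: 09:00–10:30, 11:15–14:00, 15:00–19:00.
Callum free within 09:00–19:00: 09:30–10:00, 12:45–13:30, 14:45–16:15, 17:45–19:00.
Wei ∩ Mina: 10:00–10:30, 11:15–12:00, 13:00–14:00, 15:00–16:30, 18:00–19:00.
Wei ∩ Mina ∩ Ximena: 11:15–12:00, 13:00–13:45, 15:00–16:30, 18:00–18:45.
Wei ∩ Mina ∩ Ximena ∩ Callum: 13:00–13:30, 15:00–16:15, 18:00–18:45.
Restricted to 11:00–16:15: 13:00–13:30, 15:00–16:15.
Windows ≥ 30 min: 13:00–13:30, 15:00–16:15.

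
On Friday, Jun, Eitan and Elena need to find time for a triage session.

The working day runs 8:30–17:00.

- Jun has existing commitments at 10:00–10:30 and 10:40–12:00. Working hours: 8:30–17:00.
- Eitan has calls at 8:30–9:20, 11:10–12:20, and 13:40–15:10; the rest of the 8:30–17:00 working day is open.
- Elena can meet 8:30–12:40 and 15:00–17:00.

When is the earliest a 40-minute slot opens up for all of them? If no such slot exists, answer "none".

Jun free within 08:30–17:00: 08:30–10:00, 10:30–10:40, 12:00–17:00.
Eitan free within 08:30–17:00: 09:20–11:10, 12:20–13:40, 15:10–17:00.
Jun ∩ Eitan: 09:20–10:00, 10:30–10:40, 12:20–13:40, 15:10–17:00.
Jun ∩ Eitan ∩ Elena: 09:20–10:00, 10:30–10:40, 12:20–12:40, 15:10–17:00.
Windows ≥ 40 min: 09:20–10:00, 15:10–17:00.
Earliest such window starts at 09:20.

09:20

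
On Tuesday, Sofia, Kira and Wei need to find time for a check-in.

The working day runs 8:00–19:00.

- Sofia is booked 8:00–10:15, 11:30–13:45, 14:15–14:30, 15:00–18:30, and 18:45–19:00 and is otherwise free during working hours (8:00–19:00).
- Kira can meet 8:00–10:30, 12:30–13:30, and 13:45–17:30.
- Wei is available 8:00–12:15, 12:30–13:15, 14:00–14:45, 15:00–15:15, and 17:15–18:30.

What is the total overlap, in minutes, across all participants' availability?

45 minutes

Sofia free within 08:00–19:00: 10:15–11:30, 13:45–14:15, 14:30–15:00, 18:30–18:45.
Sofia ∩ Kira: 10:15–10:30, 13:45–14:15, 14:30–15:00.
Sofia ∩ Kira ∩ Wei: 10:15–10:30, 14:00–14:15, 14:30–14:45.
Total common minutes: 15 + 15 + 15 = 45.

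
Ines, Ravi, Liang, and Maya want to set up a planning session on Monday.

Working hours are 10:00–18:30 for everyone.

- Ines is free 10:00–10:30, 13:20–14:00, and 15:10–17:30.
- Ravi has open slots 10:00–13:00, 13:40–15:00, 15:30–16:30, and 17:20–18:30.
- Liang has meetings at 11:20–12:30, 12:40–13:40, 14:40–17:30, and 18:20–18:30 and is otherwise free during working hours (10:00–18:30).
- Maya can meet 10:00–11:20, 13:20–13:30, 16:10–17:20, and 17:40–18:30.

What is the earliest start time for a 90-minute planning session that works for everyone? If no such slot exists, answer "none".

none

Liang free within 10:00–18:30: 10:00–11:20, 12:30–12:40, 13:40–14:40, 17:30–18:20.
Ines ∩ Ravi: 10:00–10:30, 13:40–14:00, 15:30–16:30, 17:20–17:30.
Ines ∩ Ravi ∩ Liang: 10:00–10:30, 13:40–14:00.
Ines ∩ Ravi ∩ Liang ∩ Maya: 10:00–10:30.
Windows ≥ 90 min: (none).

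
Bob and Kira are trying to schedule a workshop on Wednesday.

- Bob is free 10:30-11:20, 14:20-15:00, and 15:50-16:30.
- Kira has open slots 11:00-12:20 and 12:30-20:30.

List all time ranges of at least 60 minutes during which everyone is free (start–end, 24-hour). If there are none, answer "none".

none

Bob ∩ Kira: 11:00–11:20, 14:20–15:00, 15:50–16:30.
Windows ≥ 60 min: (none).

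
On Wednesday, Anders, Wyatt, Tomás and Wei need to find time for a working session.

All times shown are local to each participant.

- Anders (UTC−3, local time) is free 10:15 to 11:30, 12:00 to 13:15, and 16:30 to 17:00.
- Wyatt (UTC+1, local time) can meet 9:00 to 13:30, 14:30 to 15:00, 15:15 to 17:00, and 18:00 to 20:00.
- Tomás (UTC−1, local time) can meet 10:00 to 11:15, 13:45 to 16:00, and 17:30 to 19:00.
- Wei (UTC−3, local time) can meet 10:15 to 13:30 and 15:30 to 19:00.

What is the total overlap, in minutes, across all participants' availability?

Anders → UTC: 13:15–14:30, 15:00–16:15, 19:30–20:00.
Wyatt → UTC: 08:00–12:30, 13:30–14:00, 14:15–16:00, 17:00–19:00.
Tomás → UTC: 11:00–12:15, 14:45–17:00, 18:30–20:00.
Wei → UTC: 13:15–16:30, 18:30–22:00.
Anders ∩ Wyatt: 13:30–14:00, 14:15–14:30, 15:00–16:00.
Anders ∩ Wyatt ∩ Tomás: 15:00–16:00.
Anders ∩ Wyatt ∩ Tomás ∩ Wei: 15:00–16:00.
Total common minutes: 60.

60 minutes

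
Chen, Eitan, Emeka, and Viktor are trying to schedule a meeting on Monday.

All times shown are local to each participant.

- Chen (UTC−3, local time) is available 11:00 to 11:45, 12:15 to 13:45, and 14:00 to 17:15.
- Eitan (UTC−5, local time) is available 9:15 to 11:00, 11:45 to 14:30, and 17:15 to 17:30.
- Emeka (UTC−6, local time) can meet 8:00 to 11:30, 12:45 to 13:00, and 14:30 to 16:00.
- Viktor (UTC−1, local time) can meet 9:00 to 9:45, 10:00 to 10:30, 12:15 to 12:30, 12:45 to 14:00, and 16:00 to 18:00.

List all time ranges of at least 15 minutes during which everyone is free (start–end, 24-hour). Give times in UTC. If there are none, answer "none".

14:15–14:45, 17:00–17:30, 18:45–19:00

Chen → UTC: 14:00–14:45, 15:15–16:45, 17:00–20:15.
Eitan → UTC: 14:15–16:00, 16:45–19:30, 22:15–22:30.
Emeka → UTC: 14:00–17:30, 18:45–19:00, 20:30–22:00.
Viktor → UTC: 10:00–10:45, 11:00–11:30, 13:15–13:30, 13:45–15:00, 17:00–19:00.
Chen ∩ Eitan: 14:15–14:45, 15:15–16:00, 17:00–19:30.
Chen ∩ Eitan ∩ Emeka: 14:15–14:45, 15:15–16:00, 17:00–17:30, 18:45–19:00.
Chen ∩ Eitan ∩ Emeka ∩ Viktor: 14:15–14:45, 17:00–17:30, 18:45–19:00.
Windows ≥ 15 min: 14:15–14:45, 17:00–17:30, 18:45–19:00.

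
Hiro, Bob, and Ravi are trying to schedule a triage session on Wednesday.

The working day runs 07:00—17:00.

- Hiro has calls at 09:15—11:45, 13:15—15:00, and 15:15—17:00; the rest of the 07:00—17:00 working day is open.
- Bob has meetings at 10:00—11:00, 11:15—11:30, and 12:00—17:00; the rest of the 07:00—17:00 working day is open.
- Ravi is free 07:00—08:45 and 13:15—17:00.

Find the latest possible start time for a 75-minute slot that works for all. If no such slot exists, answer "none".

07:30

Hiro free within 07:00–17:00: 07:00–09:15, 11:45–13:15, 15:00–15:15.
Bob free within 07:00–17:00: 07:00–10:00, 11:00–11:15, 11:30–12:00.
Hiro ∩ Bob: 07:00–09:15, 11:45–12:00.
Hiro ∩ Bob ∩ Ravi: 07:00–08:45.
Windows ≥ 75 min: 07:00–08:45.
Latest start in the last window 07:00–08:45 is 08:45 − 75 min = 07:30.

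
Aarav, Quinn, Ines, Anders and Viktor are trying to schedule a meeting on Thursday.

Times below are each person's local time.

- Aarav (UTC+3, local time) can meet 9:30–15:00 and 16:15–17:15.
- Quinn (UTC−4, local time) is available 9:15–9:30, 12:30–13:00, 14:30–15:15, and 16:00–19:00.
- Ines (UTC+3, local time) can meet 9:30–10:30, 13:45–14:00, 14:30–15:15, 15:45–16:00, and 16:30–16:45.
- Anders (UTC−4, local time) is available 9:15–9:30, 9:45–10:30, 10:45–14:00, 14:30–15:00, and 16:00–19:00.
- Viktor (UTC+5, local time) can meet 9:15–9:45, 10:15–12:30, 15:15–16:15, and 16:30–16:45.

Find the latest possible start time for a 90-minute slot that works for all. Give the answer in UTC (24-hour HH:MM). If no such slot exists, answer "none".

Aarav → UTC: 06:30–12:00, 13:15–14:15.
Quinn → UTC: 13:15–13:30, 16:30–17:00, 18:30–19:15, 20:00–23:00.
Ines → UTC: 06:30–07:30, 10:45–11:00, 11:30–12:15, 12:45–13:00, 13:30–13:45.
Anders → UTC: 13:15–13:30, 13:45–14:30, 14:45–18:00, 18:30–19:00, 20:00–23:00.
Viktor → UTC: 04:15–04:45, 05:15–07:30, 10:15–11:15, 11:30–11:45.
Aarav ∩ Quinn: 13:15–13:30.
Aarav ∩ Quinn ∩ Ines: (none).
Aarav ∩ Quinn ∩ Ines ∩ Anders: (none).
Aarav ∩ Quinn ∩ Ines ∩ Anders ∩ Viktor: (none).
Windows ≥ 90 min: (none).

none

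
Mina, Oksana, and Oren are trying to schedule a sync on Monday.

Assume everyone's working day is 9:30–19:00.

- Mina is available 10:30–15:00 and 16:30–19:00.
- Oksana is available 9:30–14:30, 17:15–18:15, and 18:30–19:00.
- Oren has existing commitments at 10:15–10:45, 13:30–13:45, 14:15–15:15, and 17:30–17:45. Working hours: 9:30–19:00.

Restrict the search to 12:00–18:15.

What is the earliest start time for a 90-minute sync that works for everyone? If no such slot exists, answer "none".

12:00

Oren free within 09:30–19:00: 09:30–10:15, 10:45–13:30, 13:45–14:15, 15:15–17:30, 17:45–19:00.
Mina ∩ Oksana: 10:30–14:30, 17:15–18:15, 18:30–19:00.
Mina ∩ Oksana ∩ Oren: 10:45–13:30, 13:45–14:15, 17:15–17:30, 17:45–18:15, 18:30–19:00.
Restricted to 12:00–18:15: 12:00–13:30, 13:45–14:15, 17:15–17:30, 17:45–18:15.
Windows ≥ 90 min: 12:00–13:30.
Earliest such window starts at 12:00.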